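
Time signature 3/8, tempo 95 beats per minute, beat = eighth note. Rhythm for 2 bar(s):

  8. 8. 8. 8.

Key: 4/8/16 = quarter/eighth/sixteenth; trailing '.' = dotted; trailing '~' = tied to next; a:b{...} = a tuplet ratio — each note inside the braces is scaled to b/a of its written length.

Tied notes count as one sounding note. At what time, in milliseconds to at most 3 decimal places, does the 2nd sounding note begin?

1. 0.0ms @ 0 + 947.368ms (3/2)
2. 947.368ms @ 3/2 + 947.368ms (3/2)
3. 1894.737ms @ 3 + 947.368ms (3/2)
4. 2842.105ms @ 9/2 + 947.368ms (3/2)

note 2 onset = 3/2b = 947.368ms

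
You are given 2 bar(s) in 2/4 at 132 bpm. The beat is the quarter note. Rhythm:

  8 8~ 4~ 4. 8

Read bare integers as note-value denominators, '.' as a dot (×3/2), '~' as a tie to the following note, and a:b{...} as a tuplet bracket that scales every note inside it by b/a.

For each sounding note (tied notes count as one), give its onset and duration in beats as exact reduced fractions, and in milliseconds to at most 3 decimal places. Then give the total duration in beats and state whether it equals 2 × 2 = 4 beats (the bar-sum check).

1) 0.0ms=0b +227.273ms=1/2b
2) 227.273ms=1/2b +1363.636ms=3b
3) 1590.909ms=7/2b +227.273ms=1/2b
Σ=4b of 4 (132bpm 2/4) — PASS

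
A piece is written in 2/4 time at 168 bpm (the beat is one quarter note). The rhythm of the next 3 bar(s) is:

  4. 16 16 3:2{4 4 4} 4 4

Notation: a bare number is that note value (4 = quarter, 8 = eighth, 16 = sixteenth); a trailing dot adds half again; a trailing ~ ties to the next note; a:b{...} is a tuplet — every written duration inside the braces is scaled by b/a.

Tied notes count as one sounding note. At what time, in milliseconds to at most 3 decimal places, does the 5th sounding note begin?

1. 0.0ms @ 0 + 535.714ms (3/2)
2. 535.714ms @ 3/2 + 89.286ms (1/4)
3. 625.0ms @ 7/4 + 89.286ms (1/4)
4. 714.286ms @ 2 + 238.095ms (2/3)
5. 952.381ms @ 8/3 + 238.095ms (2/3)
6. 1190.476ms @ 10/3 + 238.095ms (2/3)
7. 1428.571ms @ 4 + 357.143ms (1)
8. 1785.714ms @ 5 + 357.143ms (1)

note 5 onset = 8/3b = 952.381ms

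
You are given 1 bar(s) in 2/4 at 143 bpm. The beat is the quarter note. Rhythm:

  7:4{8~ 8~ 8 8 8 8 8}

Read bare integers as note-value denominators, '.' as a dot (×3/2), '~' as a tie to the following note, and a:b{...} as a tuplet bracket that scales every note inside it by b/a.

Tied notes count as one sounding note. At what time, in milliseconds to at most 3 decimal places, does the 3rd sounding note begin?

note 3 onset = 8/7b = 479.52ms

1. 0.0ms @ 0 + 359.64ms (6/7)
2. 359.64ms @ 6/7 + 119.88ms (2/7)
3. 479.52ms @ 8/7 + 119.88ms (2/7)
4. 599.401ms @ 10/7 + 119.88ms (2/7)
5. 719.281ms @ 12/7 + 119.88ms (2/7)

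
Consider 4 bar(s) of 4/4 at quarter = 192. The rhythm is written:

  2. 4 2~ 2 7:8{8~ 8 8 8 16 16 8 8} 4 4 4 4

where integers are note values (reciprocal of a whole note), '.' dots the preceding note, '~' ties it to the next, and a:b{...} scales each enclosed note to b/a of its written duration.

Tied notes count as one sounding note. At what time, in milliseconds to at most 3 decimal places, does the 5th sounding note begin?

note 5 onset = 64/7b = 2857.143ms

1. 0.0ms @ 0 + 937.5ms (3)
2. 937.5ms @ 3 + 312.5ms (1)
3. 1250.0ms @ 4 + 1250.0ms (4)
4. 2500.0ms @ 8 + 357.143ms (8/7)
5. 2857.143ms @ 64/7 + 178.571ms (4/7)
6. 3035.714ms @ 68/7 + 178.571ms (4/7)
7. 3214.286ms @ 72/7 + 89.286ms (2/7)
8. 3303.571ms @ 74/7 + 89.286ms (2/7)
9. 3392.857ms @ 76/7 + 178.571ms (4/7)
10. 3571.429ms @ 80/7 + 178.571ms (4/7)
11. 3750.0ms @ 12 + 312.5ms (1)
12. 4062.5ms @ 13 + 312.5ms (1)
13. 4375.0ms @ 14 + 312.5ms (1)
14. 4687.5ms @ 15 + 312.5ms (1)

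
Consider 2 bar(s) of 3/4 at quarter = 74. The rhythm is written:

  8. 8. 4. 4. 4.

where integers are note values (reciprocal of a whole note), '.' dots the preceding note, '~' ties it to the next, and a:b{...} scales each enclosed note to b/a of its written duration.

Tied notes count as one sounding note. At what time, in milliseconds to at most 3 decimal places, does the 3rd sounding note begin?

note 3 onset = 3/2b = 1216.216ms

1. 0.0ms @ 0 + 608.108ms (3/4)
2. 608.108ms @ 3/4 + 608.108ms (3/4)
3. 1216.216ms @ 3/2 + 1216.216ms (3/2)
4. 2432.432ms @ 3 + 1216.216ms (3/2)
5. 3648.649ms @ 9/2 + 1216.216ms (3/2)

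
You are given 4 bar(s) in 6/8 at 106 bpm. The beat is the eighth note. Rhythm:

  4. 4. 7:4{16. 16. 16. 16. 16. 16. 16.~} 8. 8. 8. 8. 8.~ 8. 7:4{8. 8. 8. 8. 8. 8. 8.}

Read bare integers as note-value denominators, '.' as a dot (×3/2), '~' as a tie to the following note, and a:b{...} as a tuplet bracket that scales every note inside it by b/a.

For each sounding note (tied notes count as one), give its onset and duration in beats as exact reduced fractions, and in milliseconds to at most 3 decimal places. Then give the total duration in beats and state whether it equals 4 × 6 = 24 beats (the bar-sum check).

1) 0.0ms=0b +1698.113ms=3b
2) 1698.113ms=3b +1698.113ms=3b
3) 3396.226ms=6b +242.588ms=3/7b
4) 3638.814ms=45/7b +242.588ms=3/7b
5) 3881.402ms=48/7b +242.588ms=3/7b
6) 4123.989ms=51/7b +242.588ms=3/7b
7) 4366.577ms=54/7b +242.588ms=3/7b
8) 4609.164ms=57/7b +242.588ms=3/7b
9) 4851.752ms=60/7b +1091.644ms=27/14b
10) 5943.396ms=21/2b +849.057ms=3/2b
11) 6792.453ms=12b +849.057ms=3/2b
12) 7641.509ms=27/2b +849.057ms=3/2b
13) 8490.566ms=15b +1698.113ms=3b
14) 10188.679ms=18b +485.175ms=6/7b
15) 10673.854ms=132/7b +485.175ms=6/7b
16) 11159.03ms=138/7b +485.175ms=6/7b
17) 11644.205ms=144/7b +485.175ms=6/7b
18) 12129.38ms=150/7b +485.175ms=6/7b
19) 12614.555ms=156/7b +485.175ms=6/7b
20) 13099.73ms=162/7b +485.175ms=6/7b
Σ=24b of 24 (106bpm 6/8) — PASS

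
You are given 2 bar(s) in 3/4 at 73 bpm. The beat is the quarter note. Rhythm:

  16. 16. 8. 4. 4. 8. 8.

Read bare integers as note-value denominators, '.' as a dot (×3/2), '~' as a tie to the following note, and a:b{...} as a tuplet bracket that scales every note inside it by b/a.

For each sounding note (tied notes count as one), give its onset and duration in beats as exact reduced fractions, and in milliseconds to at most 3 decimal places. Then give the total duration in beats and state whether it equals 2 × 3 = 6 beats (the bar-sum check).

1) 0.0ms=0b +308.219ms=3/8b
2) 308.219ms=3/8b +308.219ms=3/8b
3) 616.438ms=3/4b +616.438ms=3/4b
4) 1232.877ms=3/2b +1232.877ms=3/2b
5) 2465.753ms=3b +1232.877ms=3/2b
6) 3698.63ms=9/2b +616.438ms=3/4b
7) 4315.068ms=21/4b +616.438ms=3/4b
Σ=6b of 6 (73bpm 3/4) — PASS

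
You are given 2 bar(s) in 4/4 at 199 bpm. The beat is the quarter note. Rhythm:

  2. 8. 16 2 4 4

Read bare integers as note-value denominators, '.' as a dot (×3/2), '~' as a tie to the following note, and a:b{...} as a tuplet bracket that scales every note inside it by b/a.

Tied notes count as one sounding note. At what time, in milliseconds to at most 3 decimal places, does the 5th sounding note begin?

1. 0.0ms @ 0 + 904.523ms (3)
2. 904.523ms @ 3 + 226.131ms (3/4)
3. 1130.653ms @ 15/4 + 75.377ms (1/4)
4. 1206.03ms @ 4 + 603.015ms (2)
5. 1809.045ms @ 6 + 301.508ms (1)
6. 2110.553ms @ 7 + 301.508ms (1)

note 5 onset = 6b = 1809.045ms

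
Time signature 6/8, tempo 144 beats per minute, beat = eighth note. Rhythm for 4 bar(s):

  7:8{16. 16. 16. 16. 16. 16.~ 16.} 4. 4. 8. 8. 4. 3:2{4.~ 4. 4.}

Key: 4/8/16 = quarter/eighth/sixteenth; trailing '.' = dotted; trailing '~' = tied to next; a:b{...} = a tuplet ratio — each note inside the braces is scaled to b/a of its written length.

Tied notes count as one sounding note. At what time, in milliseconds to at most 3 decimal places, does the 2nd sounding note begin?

1. 0.0ms @ 0 + 357.143ms (6/7)
2. 357.143ms @ 6/7 + 357.143ms (6/7)
3. 714.286ms @ 12/7 + 357.143ms (6/7)
4. 1071.429ms @ 18/7 + 357.143ms (6/7)
5. 1428.571ms @ 24/7 + 357.143ms (6/7)
6. 1785.714ms @ 30/7 + 714.286ms (12/7)
7. 2500.0ms @ 6 + 1250.0ms (3)
8. 3750.0ms @ 9 + 1250.0ms (3)
9. 5000.0ms @ 12 + 625.0ms (3/2)
10. 5625.0ms @ 27/2 + 625.0ms (3/2)
11. 6250.0ms @ 15 + 1250.0ms (3)
12. 7500.0ms @ 18 + 1666.667ms (4)
13. 9166.667ms @ 22 + 833.333ms (2)

note 2 onset = 6/7b = 357.143ms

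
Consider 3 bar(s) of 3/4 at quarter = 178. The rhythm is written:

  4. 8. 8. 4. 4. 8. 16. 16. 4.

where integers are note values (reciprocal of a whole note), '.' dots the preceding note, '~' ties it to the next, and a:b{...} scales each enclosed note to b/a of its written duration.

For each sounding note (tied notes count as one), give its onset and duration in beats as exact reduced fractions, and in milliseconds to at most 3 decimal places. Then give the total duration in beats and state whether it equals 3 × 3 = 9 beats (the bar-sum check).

1) 0.0ms=0b +505.618ms=3/2b
2) 505.618ms=3/2b +252.809ms=3/4b
3) 758.427ms=9/4b +252.809ms=3/4b
4) 1011.236ms=3b +505.618ms=3/2b
5) 1516.854ms=9/2b +505.618ms=3/2b
6) 2022.472ms=6b +252.809ms=3/4b
7) 2275.281ms=27/4b +126.404ms=3/8b
8) 2401.685ms=57/8b +126.404ms=3/8b
9) 2528.09ms=15/2b +505.618ms=3/2b
Σ=9b of 9 (178bpm 3/4) — PASS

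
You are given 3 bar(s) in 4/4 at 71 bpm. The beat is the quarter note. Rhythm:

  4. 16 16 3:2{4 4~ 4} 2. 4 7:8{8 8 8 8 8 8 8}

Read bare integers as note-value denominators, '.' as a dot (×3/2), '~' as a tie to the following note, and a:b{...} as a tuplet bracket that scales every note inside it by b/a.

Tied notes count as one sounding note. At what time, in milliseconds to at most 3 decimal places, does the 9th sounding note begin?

1. 0.0ms @ 0 + 1267.606ms (3/2)
2. 1267.606ms @ 3/2 + 211.268ms (1/4)
3. 1478.873ms @ 7/4 + 211.268ms (1/4)
4. 1690.141ms @ 2 + 563.38ms (2/3)
5. 2253.521ms @ 8/3 + 1126.761ms (4/3)
6. 3380.282ms @ 4 + 2535.211ms (3)
7. 5915.493ms @ 7 + 845.07ms (1)
8. 6760.563ms @ 8 + 482.897ms (4/7)
9. 7243.461ms @ 60/7 + 482.897ms (4/7)
10. 7726.358ms @ 64/7 + 482.897ms (4/7)
11. 8209.256ms @ 68/7 + 482.897ms (4/7)
12. 8692.153ms @ 72/7 + 482.897ms (4/7)
13. 9175.05ms @ 76/7 + 482.897ms (4/7)
14. 9657.948ms @ 80/7 + 482.897ms (4/7)

note 9 onset = 60/7b = 7243.461ms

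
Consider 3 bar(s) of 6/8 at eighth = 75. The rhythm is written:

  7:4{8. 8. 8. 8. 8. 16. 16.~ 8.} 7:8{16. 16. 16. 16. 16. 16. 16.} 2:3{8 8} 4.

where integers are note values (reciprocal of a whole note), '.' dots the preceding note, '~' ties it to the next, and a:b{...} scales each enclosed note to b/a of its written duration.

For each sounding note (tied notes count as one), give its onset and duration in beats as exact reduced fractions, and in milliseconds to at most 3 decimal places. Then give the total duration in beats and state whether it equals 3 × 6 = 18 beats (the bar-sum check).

1) 0.0ms=0b +685.714ms=6/7b
2) 685.714ms=6/7b +685.714ms=6/7b
3) 1371.429ms=12/7b +685.714ms=6/7b
4) 2057.143ms=18/7b +685.714ms=6/7b
5) 2742.857ms=24/7b +685.714ms=6/7b
6) 3428.571ms=30/7b +342.857ms=3/7b
7) 3771.429ms=33/7b +1028.571ms=9/7b
8) 4800.0ms=6b +685.714ms=6/7b
9) 5485.714ms=48/7b +685.714ms=6/7b
10) 6171.429ms=54/7b +685.714ms=6/7b
11) 6857.143ms=60/7b +685.714ms=6/7b
12) 7542.857ms=66/7b +685.714ms=6/7b
13) 8228.571ms=72/7b +685.714ms=6/7b
14) 8914.286ms=78/7b +685.714ms=6/7b
15) 9600.0ms=12b +1200.0ms=3/2b
16) 10800.0ms=27/2b +1200.0ms=3/2b
17) 12000.0ms=15b +2400.0ms=3b
Σ=18b of 18 (75bpm 6/8) — PASS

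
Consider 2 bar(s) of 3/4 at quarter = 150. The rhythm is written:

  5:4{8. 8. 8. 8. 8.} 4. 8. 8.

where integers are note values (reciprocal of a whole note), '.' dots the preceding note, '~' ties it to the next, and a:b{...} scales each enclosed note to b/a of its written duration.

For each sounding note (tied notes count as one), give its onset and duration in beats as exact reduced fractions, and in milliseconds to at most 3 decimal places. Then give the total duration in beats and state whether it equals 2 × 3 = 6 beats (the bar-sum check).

1) 0.0ms=0b +240.0ms=3/5b
2) 240.0ms=3/5b +240.0ms=3/5b
3) 480.0ms=6/5b +240.0ms=3/5b
4) 720.0ms=9/5b +240.0ms=3/5b
5) 960.0ms=12/5b +240.0ms=3/5b
6) 1200.0ms=3b +600.0ms=3/2b
7) 1800.0ms=9/2b +300.0ms=3/4b
8) 2100.0ms=21/4b +300.0ms=3/4b
Σ=6b of 6 (150bpm 3/4) — PASS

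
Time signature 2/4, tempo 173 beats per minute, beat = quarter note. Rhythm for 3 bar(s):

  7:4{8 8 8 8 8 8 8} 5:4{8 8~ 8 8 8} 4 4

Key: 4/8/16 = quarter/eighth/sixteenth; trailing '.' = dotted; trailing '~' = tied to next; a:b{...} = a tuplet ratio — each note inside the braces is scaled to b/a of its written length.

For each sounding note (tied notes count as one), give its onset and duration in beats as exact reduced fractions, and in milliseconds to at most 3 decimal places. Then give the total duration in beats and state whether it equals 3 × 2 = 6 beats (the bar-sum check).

1) 0.0ms=0b +99.092ms=2/7b
2) 99.092ms=2/7b +99.092ms=2/7b
3) 198.183ms=4/7b +99.092ms=2/7b
4) 297.275ms=6/7b +99.092ms=2/7b
5) 396.367ms=8/7b +99.092ms=2/7b
6) 495.458ms=10/7b +99.092ms=2/7b
7) 594.55ms=12/7b +99.092ms=2/7b
8) 693.642ms=2b +138.728ms=2/5b
9) 832.37ms=12/5b +277.457ms=4/5b
10) 1109.827ms=16/5b +138.728ms=2/5b
11) 1248.555ms=18/5b +138.728ms=2/5b
12) 1387.283ms=4b +346.821ms=1b
13) 1734.104ms=5b +346.821ms=1b
Σ=6b of 6 (173bpm 2/4) — PASS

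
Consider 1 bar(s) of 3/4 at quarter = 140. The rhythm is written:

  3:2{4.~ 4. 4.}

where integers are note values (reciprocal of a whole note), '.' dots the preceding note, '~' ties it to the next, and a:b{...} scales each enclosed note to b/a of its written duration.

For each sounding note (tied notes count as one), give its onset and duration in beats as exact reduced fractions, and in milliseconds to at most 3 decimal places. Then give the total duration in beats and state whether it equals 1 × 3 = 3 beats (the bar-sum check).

1) 0.0ms=0b +857.143ms=2b
2) 857.143ms=2b +428.571ms=1b
Σ=3b of 3 (140bpm 3/4) — PASS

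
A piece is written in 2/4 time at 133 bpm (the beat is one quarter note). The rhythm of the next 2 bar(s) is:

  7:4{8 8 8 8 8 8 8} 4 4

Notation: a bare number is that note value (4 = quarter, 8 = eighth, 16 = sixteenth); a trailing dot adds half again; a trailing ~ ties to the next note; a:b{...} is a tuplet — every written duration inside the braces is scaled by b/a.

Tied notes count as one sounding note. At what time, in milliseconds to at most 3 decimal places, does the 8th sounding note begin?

note 8 onset = 2b = 902.256ms

1. 0.0ms @ 0 + 128.894ms (2/7)
2. 128.894ms @ 2/7 + 128.894ms (2/7)
3. 257.787ms @ 4/7 + 128.894ms (2/7)
4. 386.681ms @ 6/7 + 128.894ms (2/7)
5. 515.575ms @ 8/7 + 128.894ms (2/7)
6. 644.468ms @ 10/7 + 128.894ms (2/7)
7. 773.362ms @ 12/7 + 128.894ms (2/7)
8. 902.256ms @ 2 + 451.128ms (1)
9. 1353.383ms @ 3 + 451.128ms (1)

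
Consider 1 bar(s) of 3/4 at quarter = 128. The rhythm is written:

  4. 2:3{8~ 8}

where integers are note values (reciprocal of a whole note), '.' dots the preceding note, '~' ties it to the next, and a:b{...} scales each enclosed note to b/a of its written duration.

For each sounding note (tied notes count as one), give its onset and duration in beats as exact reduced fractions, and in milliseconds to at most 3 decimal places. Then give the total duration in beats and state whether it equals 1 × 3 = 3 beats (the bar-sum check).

1) 0.0ms=0b +703.125ms=3/2b
2) 703.125ms=3/2b +703.125ms=3/2b
Σ=3b of 3 (128bpm 3/4) — PASS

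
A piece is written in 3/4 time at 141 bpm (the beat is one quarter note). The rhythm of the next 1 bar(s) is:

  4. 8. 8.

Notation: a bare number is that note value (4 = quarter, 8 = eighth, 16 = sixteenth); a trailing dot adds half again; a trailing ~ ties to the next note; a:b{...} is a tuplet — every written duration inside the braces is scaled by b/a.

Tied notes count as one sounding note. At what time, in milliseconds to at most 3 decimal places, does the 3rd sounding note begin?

1. 0.0ms @ 0 + 638.298ms (3/2)
2. 638.298ms @ 3/2 + 319.149ms (3/4)
3. 957.447ms @ 9/4 + 319.149ms (3/4)

note 3 onset = 9/4b = 957.447ms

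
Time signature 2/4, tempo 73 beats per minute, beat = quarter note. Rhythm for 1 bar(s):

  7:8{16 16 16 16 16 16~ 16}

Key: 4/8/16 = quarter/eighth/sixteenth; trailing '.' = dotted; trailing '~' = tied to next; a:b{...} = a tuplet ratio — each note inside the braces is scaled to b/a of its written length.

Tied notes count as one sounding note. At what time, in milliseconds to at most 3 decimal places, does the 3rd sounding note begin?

1. 0.0ms @ 0 + 234.834ms (2/7)
2. 234.834ms @ 2/7 + 234.834ms (2/7)
3. 469.667ms @ 4/7 + 234.834ms (2/7)
4. 704.501ms @ 6/7 + 234.834ms (2/7)
5. 939.335ms @ 8/7 + 234.834ms (2/7)
6. 1174.168ms @ 10/7 + 469.667ms (4/7)

note 3 onset = 4/7b = 469.667ms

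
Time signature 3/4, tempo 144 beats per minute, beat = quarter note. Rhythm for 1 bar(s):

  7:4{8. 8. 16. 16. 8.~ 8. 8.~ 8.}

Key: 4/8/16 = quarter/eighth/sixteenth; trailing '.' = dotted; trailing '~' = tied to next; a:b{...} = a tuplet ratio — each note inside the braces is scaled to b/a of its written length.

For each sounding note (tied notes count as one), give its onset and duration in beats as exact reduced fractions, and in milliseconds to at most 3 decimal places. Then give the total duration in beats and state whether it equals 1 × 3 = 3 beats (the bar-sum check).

1) 0.0ms=0b +178.571ms=3/7b
2) 178.571ms=3/7b +178.571ms=3/7b
3) 357.143ms=6/7b +89.286ms=3/14b
4) 446.429ms=15/14b +89.286ms=3/14b
5) 535.714ms=9/7b +357.143ms=6/7b
6) 892.857ms=15/7b +357.143ms=6/7b
Σ=3b of 3 (144bpm 3/4) — PASS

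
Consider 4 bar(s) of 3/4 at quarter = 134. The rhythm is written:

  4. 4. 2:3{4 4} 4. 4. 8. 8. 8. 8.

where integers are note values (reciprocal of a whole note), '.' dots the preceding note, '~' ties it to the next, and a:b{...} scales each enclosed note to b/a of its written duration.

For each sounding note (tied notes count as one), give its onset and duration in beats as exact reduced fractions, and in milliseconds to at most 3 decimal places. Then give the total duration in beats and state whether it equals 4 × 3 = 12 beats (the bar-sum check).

1) 0.0ms=0b +671.642ms=3/2b
2) 671.642ms=3/2b +671.642ms=3/2b
3) 1343.284ms=3b +671.642ms=3/2b
4) 2014.925ms=9/2b +671.642ms=3/2b
5) 2686.567ms=6b +671.642ms=3/2b
6) 3358.209ms=15/2b +671.642ms=3/2b
7) 4029.851ms=9b +335.821ms=3/4b
8) 4365.672ms=39/4b +335.821ms=3/4b
9) 4701.493ms=21/2b +335.821ms=3/4b
10) 5037.313ms=45/4b +335.821ms=3/4b
Σ=12b of 12 (134bpm 3/4) — PASS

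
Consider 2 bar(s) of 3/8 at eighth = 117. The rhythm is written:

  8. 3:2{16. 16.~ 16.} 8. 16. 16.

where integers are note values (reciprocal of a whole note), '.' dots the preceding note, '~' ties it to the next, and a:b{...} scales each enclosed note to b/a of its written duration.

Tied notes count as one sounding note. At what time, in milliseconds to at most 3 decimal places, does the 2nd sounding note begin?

note 2 onset = 3/2b = 769.231ms

1. 0.0ms @ 0 + 769.231ms (3/2)
2. 769.231ms @ 3/2 + 256.41ms (1/2)
3. 1025.641ms @ 2 + 512.821ms (1)
4. 1538.462ms @ 3 + 769.231ms (3/2)
5. 2307.692ms @ 9/2 + 384.615ms (3/4)
6. 2692.308ms @ 21/4 + 384.615ms (3/4)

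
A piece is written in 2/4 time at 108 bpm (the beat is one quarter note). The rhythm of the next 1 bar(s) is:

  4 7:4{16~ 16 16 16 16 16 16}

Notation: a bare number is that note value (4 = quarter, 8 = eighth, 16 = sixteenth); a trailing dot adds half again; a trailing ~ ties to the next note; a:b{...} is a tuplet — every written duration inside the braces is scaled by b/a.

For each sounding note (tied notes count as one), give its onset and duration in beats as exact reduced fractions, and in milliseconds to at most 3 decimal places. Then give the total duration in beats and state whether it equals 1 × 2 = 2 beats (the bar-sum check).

1) 0.0ms=0b +555.556ms=1b
2) 555.556ms=1b +158.73ms=2/7b
3) 714.286ms=9/7b +79.365ms=1/7b
4) 793.651ms=10/7b +79.365ms=1/7b
5) 873.016ms=11/7b +79.365ms=1/7b
6) 952.381ms=12/7b +79.365ms=1/7b
7) 1031.746ms=13/7b +79.365ms=1/7b
Σ=2b of 2 (108bpm 2/4) — PASS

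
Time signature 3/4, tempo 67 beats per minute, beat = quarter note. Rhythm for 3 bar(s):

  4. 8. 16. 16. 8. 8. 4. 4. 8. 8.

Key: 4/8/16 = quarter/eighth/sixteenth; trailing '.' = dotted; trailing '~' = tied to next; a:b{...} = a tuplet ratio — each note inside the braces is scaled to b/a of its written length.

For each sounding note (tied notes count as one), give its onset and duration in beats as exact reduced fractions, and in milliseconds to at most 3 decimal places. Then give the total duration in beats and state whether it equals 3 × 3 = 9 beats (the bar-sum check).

1) 0.0ms=0b +1343.284ms=3/2b
2) 1343.284ms=3/2b +671.642ms=3/4b
3) 2014.925ms=9/4b +335.821ms=3/8b
4) 2350.746ms=21/8b +335.821ms=3/8b
5) 2686.567ms=3b +671.642ms=3/4b
6) 3358.209ms=15/4b +671.642ms=3/4b
7) 4029.851ms=9/2b +1343.284ms=3/2b
8) 5373.134ms=6b +1343.284ms=3/2b
9) 6716.418ms=15/2b +671.642ms=3/4b
10) 7388.06ms=33/4b +671.642ms=3/4b
Σ=9b of 9 (67bpm 3/4) — PASS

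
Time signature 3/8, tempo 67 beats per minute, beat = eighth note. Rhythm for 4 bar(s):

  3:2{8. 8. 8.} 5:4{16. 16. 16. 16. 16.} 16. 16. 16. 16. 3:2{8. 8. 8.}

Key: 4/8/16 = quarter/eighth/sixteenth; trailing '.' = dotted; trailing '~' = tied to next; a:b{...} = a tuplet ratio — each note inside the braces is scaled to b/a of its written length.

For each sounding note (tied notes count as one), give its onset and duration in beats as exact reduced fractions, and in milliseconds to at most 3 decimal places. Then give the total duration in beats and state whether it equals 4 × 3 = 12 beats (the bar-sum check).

1) 0.0ms=0b +895.522ms=1b
2) 895.522ms=1b +895.522ms=1b
3) 1791.045ms=2b +895.522ms=1b
4) 2686.567ms=3b +537.313ms=3/5b
5) 3223.881ms=18/5b +537.313ms=3/5b
6) 3761.194ms=21/5b +537.313ms=3/5b
7) 4298.507ms=24/5b +537.313ms=3/5b
8) 4835.821ms=27/5b +537.313ms=3/5b
9) 5373.134ms=6b +671.642ms=3/4b
10) 6044.776ms=27/4b +671.642ms=3/4b
11) 6716.418ms=15/2b +671.642ms=3/4b
12) 7388.06ms=33/4b +671.642ms=3/4b
13) 8059.701ms=9b +895.522ms=1b
14) 8955.224ms=10b +895.522ms=1b
15) 9850.746ms=11b +895.522ms=1b
Σ=12b of 12 (67bpm 3/8) — PASS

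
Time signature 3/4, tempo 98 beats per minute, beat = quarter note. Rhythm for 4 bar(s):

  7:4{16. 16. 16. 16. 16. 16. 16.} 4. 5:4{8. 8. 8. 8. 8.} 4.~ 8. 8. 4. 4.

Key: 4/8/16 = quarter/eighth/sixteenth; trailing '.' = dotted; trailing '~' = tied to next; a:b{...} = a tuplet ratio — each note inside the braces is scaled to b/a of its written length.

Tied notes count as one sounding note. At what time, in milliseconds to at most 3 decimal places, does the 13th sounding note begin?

note 13 onset = 27/5b = 3306.122ms

1. 0.0ms @ 0 + 131.195ms (3/14)
2. 131.195ms @ 3/14 + 131.195ms (3/14)
3. 262.391ms @ 3/7 + 131.195ms (3/14)
4. 393.586ms @ 9/14 + 131.195ms (3/14)
5. 524.781ms @ 6/7 + 131.195ms (3/14)
6. 655.977ms @ 15/14 + 131.195ms (3/14)
7. 787.172ms @ 9/7 + 131.195ms (3/14)
8. 918.367ms @ 3/2 + 918.367ms (3/2)
9. 1836.735ms @ 3 + 367.347ms (3/5)
10. 2204.082ms @ 18/5 + 367.347ms (3/5)
11. 2571.429ms @ 21/5 + 367.347ms (3/5)
12. 2938.776ms @ 24/5 + 367.347ms (3/5)
13. 3306.122ms @ 27/5 + 367.347ms (3/5)
14. 3673.469ms @ 6 + 1377.551ms (9/4)
15. 5051.02ms @ 33/4 + 459.184ms (3/4)
16. 5510.204ms @ 9 + 918.367ms (3/2)
17. 6428.571ms @ 21/2 + 918.367ms (3/2)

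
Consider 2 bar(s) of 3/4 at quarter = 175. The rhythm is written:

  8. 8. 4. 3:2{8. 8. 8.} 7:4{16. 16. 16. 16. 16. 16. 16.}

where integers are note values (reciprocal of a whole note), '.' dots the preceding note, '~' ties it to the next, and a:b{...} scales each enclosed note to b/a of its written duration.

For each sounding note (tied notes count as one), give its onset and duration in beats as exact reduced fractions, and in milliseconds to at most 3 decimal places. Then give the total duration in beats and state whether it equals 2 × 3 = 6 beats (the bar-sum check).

1) 0.0ms=0b +257.143ms=3/4b
2) 257.143ms=3/4b +257.143ms=3/4b
3) 514.286ms=3/2b +514.286ms=3/2b
4) 1028.571ms=3b +171.429ms=1/2b
5) 1200.0ms=7/2b +171.429ms=1/2b
6) 1371.429ms=4b +171.429ms=1/2b
7) 1542.857ms=9/2b +73.469ms=3/14b
8) 1616.327ms=33/7b +73.469ms=3/14b
9) 1689.796ms=69/14b +73.469ms=3/14b
10) 1763.265ms=36/7b +73.469ms=3/14b
11) 1836.735ms=75/14b +73.469ms=3/14b
12) 1910.204ms=39/7b +73.469ms=3/14b
13) 1983.673ms=81/14b +73.469ms=3/14b
Σ=6b of 6 (175bpm 3/4) — PASS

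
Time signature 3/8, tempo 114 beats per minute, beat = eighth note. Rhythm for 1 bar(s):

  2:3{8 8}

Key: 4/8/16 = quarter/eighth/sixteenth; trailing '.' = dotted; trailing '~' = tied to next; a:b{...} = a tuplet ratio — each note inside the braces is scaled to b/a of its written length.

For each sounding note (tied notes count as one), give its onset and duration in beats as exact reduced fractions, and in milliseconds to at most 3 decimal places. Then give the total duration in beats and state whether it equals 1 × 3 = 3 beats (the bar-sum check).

1) 0.0ms=0b +789.474ms=3/2b
2) 789.474ms=3/2b +789.474ms=3/2b
Σ=3b of 3 (114bpm 3/8) — PASS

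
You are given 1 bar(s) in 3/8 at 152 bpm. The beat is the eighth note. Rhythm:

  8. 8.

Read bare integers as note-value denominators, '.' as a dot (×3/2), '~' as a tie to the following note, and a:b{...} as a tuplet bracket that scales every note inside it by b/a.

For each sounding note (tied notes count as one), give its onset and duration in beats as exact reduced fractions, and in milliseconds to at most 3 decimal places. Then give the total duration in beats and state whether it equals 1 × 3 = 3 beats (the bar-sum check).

1) 0.0ms=0b +592.105ms=3/2b
2) 592.105ms=3/2b +592.105ms=3/2b
Σ=3b of 3 (152bpm 3/8) — PASS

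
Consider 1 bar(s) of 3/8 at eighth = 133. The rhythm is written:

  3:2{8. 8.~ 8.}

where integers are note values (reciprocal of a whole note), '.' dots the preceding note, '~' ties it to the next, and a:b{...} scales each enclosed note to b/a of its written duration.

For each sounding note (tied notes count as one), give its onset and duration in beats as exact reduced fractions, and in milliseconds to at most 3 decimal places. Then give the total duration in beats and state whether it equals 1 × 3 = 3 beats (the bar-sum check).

1) 0.0ms=0b +451.128ms=1b
2) 451.128ms=1b +902.256ms=2b
Σ=3b of 3 (133bpm 3/8) — PASS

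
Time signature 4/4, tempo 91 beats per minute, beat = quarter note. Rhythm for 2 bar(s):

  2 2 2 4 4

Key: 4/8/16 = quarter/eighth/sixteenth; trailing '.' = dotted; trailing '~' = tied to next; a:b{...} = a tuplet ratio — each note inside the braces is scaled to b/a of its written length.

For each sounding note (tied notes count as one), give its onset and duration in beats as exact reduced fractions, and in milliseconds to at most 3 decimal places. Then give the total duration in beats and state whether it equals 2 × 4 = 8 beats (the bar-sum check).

1) 0.0ms=0b +1318.681ms=2b
2) 1318.681ms=2b +1318.681ms=2b
3) 2637.363ms=4b +1318.681ms=2b
4) 3956.044ms=6b +659.341ms=1b
5) 4615.385ms=7b +659.341ms=1b
Σ=8b of 8 (91bpm 4/4) — PASS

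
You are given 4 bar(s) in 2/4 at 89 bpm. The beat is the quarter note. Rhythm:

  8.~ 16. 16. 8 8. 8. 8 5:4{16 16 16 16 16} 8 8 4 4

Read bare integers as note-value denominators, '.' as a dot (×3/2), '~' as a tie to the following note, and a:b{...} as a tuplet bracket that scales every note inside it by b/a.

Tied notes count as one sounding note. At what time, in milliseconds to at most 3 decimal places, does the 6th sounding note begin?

1. 0.0ms @ 0 + 758.427ms (9/8)
2. 758.427ms @ 9/8 + 252.809ms (3/8)
3. 1011.236ms @ 3/2 + 337.079ms (1/2)
4. 1348.315ms @ 2 + 505.618ms (3/4)
5. 1853.933ms @ 11/4 + 505.618ms (3/4)
6. 2359.551ms @ 7/2 + 337.079ms (1/2)
7. 2696.629ms @ 4 + 134.831ms (1/5)
8. 2831.461ms @ 21/5 + 134.831ms (1/5)
9. 2966.292ms @ 22/5 + 134.831ms (1/5)
10. 3101.124ms @ 23/5 + 134.831ms (1/5)
11. 3235.955ms @ 24/5 + 134.831ms (1/5)
12. 3370.787ms @ 5 + 337.079ms (1/2)
13. 3707.865ms @ 11/2 + 337.079ms (1/2)
14. 4044.944ms @ 6 + 674.157ms (1)
15. 4719.101ms @ 7 + 674.157ms (1)

note 6 onset = 7/2b = 2359.551ms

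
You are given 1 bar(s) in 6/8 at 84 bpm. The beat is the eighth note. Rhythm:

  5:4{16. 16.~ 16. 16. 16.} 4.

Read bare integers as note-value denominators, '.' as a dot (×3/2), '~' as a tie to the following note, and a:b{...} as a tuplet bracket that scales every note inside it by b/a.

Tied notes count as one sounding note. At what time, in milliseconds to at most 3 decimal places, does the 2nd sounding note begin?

1. 0.0ms @ 0 + 428.571ms (3/5)
2. 428.571ms @ 3/5 + 857.143ms (6/5)
3. 1285.714ms @ 9/5 + 428.571ms (3/5)
4. 1714.286ms @ 12/5 + 428.571ms (3/5)
5. 2142.857ms @ 3 + 2142.857ms (3)

note 2 onset = 3/5b = 428.571ms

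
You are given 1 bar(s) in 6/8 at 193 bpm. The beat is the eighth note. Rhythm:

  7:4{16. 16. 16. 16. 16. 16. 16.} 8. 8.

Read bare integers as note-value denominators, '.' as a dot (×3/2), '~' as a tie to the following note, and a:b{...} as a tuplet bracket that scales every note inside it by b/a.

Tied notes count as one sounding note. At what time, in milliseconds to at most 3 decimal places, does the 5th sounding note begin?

1. 0.0ms @ 0 + 133.235ms (3/7)
2. 133.235ms @ 3/7 + 133.235ms (3/7)
3. 266.469ms @ 6/7 + 133.235ms (3/7)
4. 399.704ms @ 9/7 + 133.235ms (3/7)
5. 532.939ms @ 12/7 + 133.235ms (3/7)
6. 666.173ms @ 15/7 + 133.235ms (3/7)
7. 799.408ms @ 18/7 + 133.235ms (3/7)
8. 932.642ms @ 3 + 466.321ms (3/2)
9. 1398.964ms @ 9/2 + 466.321ms (3/2)

note 5 onset = 12/7b = 532.939ms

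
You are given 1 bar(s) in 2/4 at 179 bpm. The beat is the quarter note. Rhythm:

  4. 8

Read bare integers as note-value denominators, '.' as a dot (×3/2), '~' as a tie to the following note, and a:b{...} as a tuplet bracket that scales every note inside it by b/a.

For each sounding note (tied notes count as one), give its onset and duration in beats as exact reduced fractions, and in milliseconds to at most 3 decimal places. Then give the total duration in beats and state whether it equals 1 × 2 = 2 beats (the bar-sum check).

1) 0.0ms=0b +502.793ms=3/2b
2) 502.793ms=3/2b +167.598ms=1/2b
Σ=2b of 2 (179bpm 2/4) — PASS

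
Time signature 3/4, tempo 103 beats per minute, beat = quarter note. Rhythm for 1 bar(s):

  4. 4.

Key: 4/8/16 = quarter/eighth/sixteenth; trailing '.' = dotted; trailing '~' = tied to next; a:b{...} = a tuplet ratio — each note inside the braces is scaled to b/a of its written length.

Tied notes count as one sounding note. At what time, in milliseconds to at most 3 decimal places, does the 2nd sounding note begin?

1. 0.0ms @ 0 + 873.786ms (3/2)
2. 873.786ms @ 3/2 + 873.786ms (3/2)

note 2 onset = 3/2b = 873.786ms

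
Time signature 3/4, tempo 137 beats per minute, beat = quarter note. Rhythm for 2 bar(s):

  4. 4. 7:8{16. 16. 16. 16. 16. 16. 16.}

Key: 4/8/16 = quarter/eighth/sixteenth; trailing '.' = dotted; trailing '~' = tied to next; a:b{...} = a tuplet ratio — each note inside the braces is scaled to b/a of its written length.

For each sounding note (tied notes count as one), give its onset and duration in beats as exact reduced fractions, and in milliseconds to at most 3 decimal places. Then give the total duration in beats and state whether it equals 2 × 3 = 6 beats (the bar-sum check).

1) 0.0ms=0b +656.934ms=3/2b
2) 656.934ms=3/2b +656.934ms=3/2b
3) 1313.869ms=3b +187.696ms=3/7b
4) 1501.564ms=24/7b +187.696ms=3/7b
5) 1689.26ms=27/7b +187.696ms=3/7b
6) 1876.955ms=30/7b +187.696ms=3/7b
7) 2064.651ms=33/7b +187.696ms=3/7b
8) 2252.346ms=36/7b +187.696ms=3/7b
9) 2440.042ms=39/7b +187.696ms=3/7b
Σ=6b of 6 (137bpm 3/4) — PASS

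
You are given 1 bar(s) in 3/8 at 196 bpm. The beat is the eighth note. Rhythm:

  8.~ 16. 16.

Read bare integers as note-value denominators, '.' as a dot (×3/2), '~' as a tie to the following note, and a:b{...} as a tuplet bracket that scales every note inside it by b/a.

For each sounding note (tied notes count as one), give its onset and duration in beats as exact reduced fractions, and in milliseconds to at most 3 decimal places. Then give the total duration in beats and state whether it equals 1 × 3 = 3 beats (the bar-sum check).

1) 0.0ms=0b +688.776ms=9/4b
2) 688.776ms=9/4b +229.592ms=3/4b
Σ=3b of 3 (196bpm 3/8) — PASS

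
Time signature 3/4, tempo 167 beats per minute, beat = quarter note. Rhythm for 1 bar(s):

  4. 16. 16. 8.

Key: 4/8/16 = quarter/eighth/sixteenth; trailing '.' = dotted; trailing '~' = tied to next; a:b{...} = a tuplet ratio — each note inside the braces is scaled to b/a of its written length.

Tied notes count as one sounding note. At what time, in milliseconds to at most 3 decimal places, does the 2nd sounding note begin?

1. 0.0ms @ 0 + 538.922ms (3/2)
2. 538.922ms @ 3/2 + 134.731ms (3/8)
3. 673.653ms @ 15/8 + 134.731ms (3/8)
4. 808.383ms @ 9/4 + 269.461ms (3/4)

note 2 onset = 3/2b = 538.922ms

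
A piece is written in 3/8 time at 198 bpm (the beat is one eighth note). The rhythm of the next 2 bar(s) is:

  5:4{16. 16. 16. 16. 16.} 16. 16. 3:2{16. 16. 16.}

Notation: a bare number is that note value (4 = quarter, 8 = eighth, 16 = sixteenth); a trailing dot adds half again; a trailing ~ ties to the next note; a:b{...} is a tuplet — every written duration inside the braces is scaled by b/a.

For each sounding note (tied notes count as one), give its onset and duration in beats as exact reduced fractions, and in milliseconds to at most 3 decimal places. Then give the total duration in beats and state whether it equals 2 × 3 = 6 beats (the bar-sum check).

1) 0.0ms=0b +181.818ms=3/5b
2) 181.818ms=3/5b +181.818ms=3/5b
3) 363.636ms=6/5b +181.818ms=3/5b
4) 545.455ms=9/5b +181.818ms=3/5b
5) 727.273ms=12/5b +181.818ms=3/5b
6) 909.091ms=3b +227.273ms=3/4b
7) 1136.364ms=15/4b +227.273ms=3/4b
8) 1363.636ms=9/2b +151.515ms=1/2b
9) 1515.152ms=5b +151.515ms=1/2b
10) 1666.667ms=11/2b +151.515ms=1/2b
Σ=6b of 6 (198bpm 3/8) — PASS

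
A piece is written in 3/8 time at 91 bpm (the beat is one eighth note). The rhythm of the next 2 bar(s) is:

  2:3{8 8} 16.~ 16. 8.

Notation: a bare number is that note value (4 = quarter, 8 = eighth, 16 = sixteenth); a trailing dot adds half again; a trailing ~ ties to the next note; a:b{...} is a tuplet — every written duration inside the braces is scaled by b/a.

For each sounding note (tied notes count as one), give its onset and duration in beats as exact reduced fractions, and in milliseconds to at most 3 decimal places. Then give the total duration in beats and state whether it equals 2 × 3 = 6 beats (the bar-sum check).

1) 0.0ms=0b +989.011ms=3/2b
2) 989.011ms=3/2b +989.011ms=3/2b
3) 1978.022ms=3b +989.011ms=3/2b
4) 2967.033ms=9/2b +989.011ms=3/2b
Σ=6b of 6 (91bpm 3/8) — PASS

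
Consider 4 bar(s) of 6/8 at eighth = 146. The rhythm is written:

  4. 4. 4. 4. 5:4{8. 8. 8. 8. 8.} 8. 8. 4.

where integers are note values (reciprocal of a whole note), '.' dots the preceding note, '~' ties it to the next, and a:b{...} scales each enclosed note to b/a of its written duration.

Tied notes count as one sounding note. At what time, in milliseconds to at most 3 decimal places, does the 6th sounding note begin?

note 6 onset = 66/5b = 5424.658ms

1. 0.0ms @ 0 + 1232.877ms (3)
2. 1232.877ms @ 3 + 1232.877ms (3)
3. 2465.753ms @ 6 + 1232.877ms (3)
4. 3698.63ms @ 9 + 1232.877ms (3)
5. 4931.507ms @ 12 + 493.151ms (6/5)
6. 5424.658ms @ 66/5 + 493.151ms (6/5)
7. 5917.808ms @ 72/5 + 493.151ms (6/5)
8. 6410.959ms @ 78/5 + 493.151ms (6/5)
9. 6904.11ms @ 84/5 + 493.151ms (6/5)
10. 7397.26ms @ 18 + 616.438ms (3/2)
11. 8013.699ms @ 39/2 + 616.438ms (3/2)
12. 8630.137ms @ 21 + 1232.877ms (3)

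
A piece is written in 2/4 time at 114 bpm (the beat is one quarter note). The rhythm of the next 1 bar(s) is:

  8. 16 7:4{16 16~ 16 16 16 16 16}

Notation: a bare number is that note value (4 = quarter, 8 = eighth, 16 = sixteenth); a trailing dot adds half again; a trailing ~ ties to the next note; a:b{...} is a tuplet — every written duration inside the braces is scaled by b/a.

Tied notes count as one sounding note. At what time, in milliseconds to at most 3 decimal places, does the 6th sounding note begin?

1. 0.0ms @ 0 + 394.737ms (3/4)
2. 394.737ms @ 3/4 + 131.579ms (1/4)
3. 526.316ms @ 1 + 75.188ms (1/7)
4. 601.504ms @ 8/7 + 150.376ms (2/7)
5. 751.88ms @ 10/7 + 75.188ms (1/7)
6. 827.068ms @ 11/7 + 75.188ms (1/7)
7. 902.256ms @ 12/7 + 75.188ms (1/7)
8. 977.444ms @ 13/7 + 75.188ms (1/7)

note 6 onset = 11/7b = 827.068ms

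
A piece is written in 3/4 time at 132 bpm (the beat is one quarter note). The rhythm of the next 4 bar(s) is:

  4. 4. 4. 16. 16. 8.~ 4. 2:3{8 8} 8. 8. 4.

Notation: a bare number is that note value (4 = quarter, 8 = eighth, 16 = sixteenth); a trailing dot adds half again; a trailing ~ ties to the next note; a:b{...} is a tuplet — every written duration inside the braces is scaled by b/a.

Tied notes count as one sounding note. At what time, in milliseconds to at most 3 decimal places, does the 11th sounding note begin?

note 11 onset = 21/2b = 4772.727ms

1. 0.0ms @ 0 + 681.818ms (3/2)
2. 681.818ms @ 3/2 + 681.818ms (3/2)
3. 1363.636ms @ 3 + 681.818ms (3/2)
4. 2045.455ms @ 9/2 + 170.455ms (3/8)
5. 2215.909ms @ 39/8 + 170.455ms (3/8)
6. 2386.364ms @ 21/4 + 1022.727ms (9/4)
7. 3409.091ms @ 15/2 + 340.909ms (3/4)
8. 3750.0ms @ 33/4 + 340.909ms (3/4)
9. 4090.909ms @ 9 + 340.909ms (3/4)
10. 4431.818ms @ 39/4 + 340.909ms (3/4)
11. 4772.727ms @ 21/2 + 681.818ms (3/2)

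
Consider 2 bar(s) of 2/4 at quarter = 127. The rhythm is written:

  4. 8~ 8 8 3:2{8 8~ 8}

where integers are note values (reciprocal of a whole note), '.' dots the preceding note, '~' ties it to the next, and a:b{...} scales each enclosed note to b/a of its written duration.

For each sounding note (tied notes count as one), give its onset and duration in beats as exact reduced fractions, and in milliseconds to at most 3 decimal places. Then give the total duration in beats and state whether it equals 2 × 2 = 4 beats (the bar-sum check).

1) 0.0ms=0b +708.661ms=3/2b
2) 708.661ms=3/2b +472.441ms=1b
3) 1181.102ms=5/2b +236.22ms=1/2b
4) 1417.323ms=3b +157.48ms=1/3b
5) 1574.803ms=10/3b +314.961ms=2/3b
Σ=4b of 4 (127bpm 2/4) — PASS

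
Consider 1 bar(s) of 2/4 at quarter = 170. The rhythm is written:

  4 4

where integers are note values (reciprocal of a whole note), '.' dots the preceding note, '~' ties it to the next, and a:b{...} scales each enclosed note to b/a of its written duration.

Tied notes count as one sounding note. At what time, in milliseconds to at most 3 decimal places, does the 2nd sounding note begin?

1. 0.0ms @ 0 + 352.941ms (1)
2. 352.941ms @ 1 + 352.941ms (1)

note 2 onset = 1b = 352.941ms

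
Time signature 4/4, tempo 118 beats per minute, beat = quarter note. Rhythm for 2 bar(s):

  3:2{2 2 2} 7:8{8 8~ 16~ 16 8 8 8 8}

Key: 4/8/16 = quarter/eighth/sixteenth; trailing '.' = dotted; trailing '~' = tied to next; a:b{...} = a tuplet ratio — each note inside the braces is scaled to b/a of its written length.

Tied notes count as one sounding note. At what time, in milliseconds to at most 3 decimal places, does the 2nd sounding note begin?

note 2 onset = 4/3b = 677.966ms

1. 0.0ms @ 0 + 677.966ms (4/3)
2. 677.966ms @ 4/3 + 677.966ms (4/3)
3. 1355.932ms @ 8/3 + 677.966ms (4/3)
4. 2033.898ms @ 4 + 290.557ms (4/7)
5. 2324.455ms @ 32/7 + 581.114ms (8/7)
6. 2905.569ms @ 40/7 + 290.557ms (4/7)
7. 3196.126ms @ 44/7 + 290.557ms (4/7)
8. 3486.683ms @ 48/7 + 290.557ms (4/7)
9. 3777.24ms @ 52/7 + 290.557ms (4/7)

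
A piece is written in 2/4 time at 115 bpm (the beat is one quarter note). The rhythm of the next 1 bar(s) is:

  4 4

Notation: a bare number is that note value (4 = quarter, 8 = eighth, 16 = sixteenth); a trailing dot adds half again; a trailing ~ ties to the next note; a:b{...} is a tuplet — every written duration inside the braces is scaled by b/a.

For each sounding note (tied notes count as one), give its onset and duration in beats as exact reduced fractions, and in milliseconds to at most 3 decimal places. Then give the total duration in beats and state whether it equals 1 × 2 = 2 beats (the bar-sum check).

1) 0.0ms=0b +521.739ms=1b
2) 521.739ms=1b +521.739ms=1b
Σ=2b of 2 (115bpm 2/4) — PASS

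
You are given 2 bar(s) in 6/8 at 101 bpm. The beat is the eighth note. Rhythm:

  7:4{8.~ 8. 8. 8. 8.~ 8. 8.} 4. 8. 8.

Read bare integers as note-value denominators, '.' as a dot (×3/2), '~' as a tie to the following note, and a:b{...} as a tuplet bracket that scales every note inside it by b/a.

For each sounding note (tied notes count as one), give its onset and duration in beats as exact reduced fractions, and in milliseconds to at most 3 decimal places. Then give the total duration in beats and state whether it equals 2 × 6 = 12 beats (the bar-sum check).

1) 0.0ms=0b +1018.388ms=12/7b
2) 1018.388ms=12/7b +509.194ms=6/7b
3) 1527.581ms=18/7b +509.194ms=6/7b
4) 2036.775ms=24/7b +1018.388ms=12/7b
5) 3055.163ms=36/7b +509.194ms=6/7b
6) 3564.356ms=6b +1782.178ms=3b
7) 5346.535ms=9b +891.089ms=3/2b
8) 6237.624ms=21/2b +891.089ms=3/2b
Σ=12b of 12 (101bpm 6/8) — PASS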